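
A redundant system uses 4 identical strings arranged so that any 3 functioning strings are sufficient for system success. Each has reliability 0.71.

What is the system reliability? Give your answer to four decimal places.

R = Σ_{i=3}^{4} C(4,i) p^i (1−p)^{4−i} with p = 0.71
C(4,3)·0.71^3·0.29^1 = 0.415177
C(4,4)·0.71^4·0.29^0 = 0.254117
Sum = 0.6693

0.6693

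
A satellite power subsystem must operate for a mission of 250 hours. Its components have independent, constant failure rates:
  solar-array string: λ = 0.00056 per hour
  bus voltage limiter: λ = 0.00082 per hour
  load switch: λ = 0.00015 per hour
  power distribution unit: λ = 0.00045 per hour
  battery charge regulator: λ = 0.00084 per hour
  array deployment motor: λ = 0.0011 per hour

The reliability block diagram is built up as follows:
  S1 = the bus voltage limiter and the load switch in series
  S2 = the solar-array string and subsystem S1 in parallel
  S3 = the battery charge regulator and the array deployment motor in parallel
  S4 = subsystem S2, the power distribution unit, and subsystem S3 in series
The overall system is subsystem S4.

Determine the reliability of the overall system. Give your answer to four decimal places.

0.8289

R(solar-array string) = exp(−0.00056 × 250) = 0.869358
R(bus voltage limiter) = exp(−0.00082 × 250) = 0.814647
R(load switch) = exp(−0.00015 × 250) = 0.963194
R(power distribution unit) = exp(−0.00045 × 250) = 0.893597
R(battery charge regulator) = exp(−0.00084 × 250) = 0.810584
R(array deployment motor) = exp(−0.0011 × 250) = 0.759572
Series (bus voltage limiter and load switch): 0.814647 × 0.963194 = 0.784663
Parallel (solar-array string and [0.784663]): 1 − (1 − 0.869358)(1 − 0.784663) = 0.971868
Parallel (battery charge regulator and array deployment motor): 1 − (1 − 0.810584)(1 − 0.759572) = 0.954459
Series ([0.971868], power distribution unit, and [0.954459]): 0.971868 × 0.893597 × 0.954459 = 0.8289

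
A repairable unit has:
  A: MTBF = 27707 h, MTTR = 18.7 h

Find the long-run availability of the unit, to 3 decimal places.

A(A) = MTBF/(MTBF+MTTR) = 27707/(27707+18.7) = 0.999

0.999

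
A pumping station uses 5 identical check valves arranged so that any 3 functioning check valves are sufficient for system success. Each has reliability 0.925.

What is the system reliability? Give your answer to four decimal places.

0.9962

R = Σ_{i=3}^{5} C(5,i) p^i (1−p)^{5−i} with p = 0.925
C(5,3)·0.925^3·0.075^2 = 0.044519
C(5,4)·0.925^4·0.075^1 = 0.274535
C(5,5)·0.925^5·0.075^0 = 0.677187
Sum = 0.9962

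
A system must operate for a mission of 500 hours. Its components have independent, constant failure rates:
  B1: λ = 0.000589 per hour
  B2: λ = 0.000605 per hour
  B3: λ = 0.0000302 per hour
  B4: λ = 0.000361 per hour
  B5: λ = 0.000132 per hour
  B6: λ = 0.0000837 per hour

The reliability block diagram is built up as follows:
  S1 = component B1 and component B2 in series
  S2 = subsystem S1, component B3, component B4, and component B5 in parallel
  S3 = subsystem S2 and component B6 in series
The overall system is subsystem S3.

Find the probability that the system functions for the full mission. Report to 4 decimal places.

R(B1) = exp(−0.000589 × 500) = 0.744904
R(B2) = exp(−0.000605 × 500) = 0.738968
R(B3) = exp(−0.0000302 × 500) = 0.985013
R(B4) = exp(−0.000361 × 500) = 0.834853
R(B5) = exp(−0.000132 × 500) = 0.936131
R(B6) = exp(−0.0000837 × 500) = 0.959014
Series (B1 and B2): 0.744904 × 0.738968 = 0.550460
Parallel ([0.550460], B3, B4, and B5): 1 − (1 − 0.550460)(1 − 0.985013)(1 − 0.834853)(1 − 0.936131) = 0.999929
Series ([0.999929] and B6): 0.999929 × 0.959014 = 0.9589

0.9589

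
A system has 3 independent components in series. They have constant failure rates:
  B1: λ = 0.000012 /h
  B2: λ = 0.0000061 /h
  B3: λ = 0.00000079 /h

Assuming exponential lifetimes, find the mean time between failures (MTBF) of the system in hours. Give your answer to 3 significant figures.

52900

Series of exponential components: λ_sys = Σ λ_i
λ_sys = 0.000012 + 0.0000061 + 0.00000079 = 1.8890e-05 /h
MTBF = 1 / λ_sys = 52900 h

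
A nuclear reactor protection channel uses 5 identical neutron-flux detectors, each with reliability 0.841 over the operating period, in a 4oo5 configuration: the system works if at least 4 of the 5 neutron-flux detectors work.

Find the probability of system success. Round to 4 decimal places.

0.8184

R = Σ_{i=4}^{5} C(5,i) p^i (1−p)^{5−i} with p = 0.841
C(5,4)·0.841^4·0.159^1 = 0.397696
C(5,5)·0.841^5·0.159^0 = 0.420707
Sum = 0.8184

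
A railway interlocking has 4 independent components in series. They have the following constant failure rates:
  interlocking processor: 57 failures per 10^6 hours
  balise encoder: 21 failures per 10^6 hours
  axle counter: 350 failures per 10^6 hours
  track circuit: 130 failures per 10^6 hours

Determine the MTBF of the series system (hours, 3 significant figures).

1790

Series of exponential components: λ_sys = Σ λ_i
λ_sys = 0.000057 + 0.000021 + 0.00035 + 0.00013 = 5.5800e-04 /h
MTBF = 1 / λ_sys = 1790 h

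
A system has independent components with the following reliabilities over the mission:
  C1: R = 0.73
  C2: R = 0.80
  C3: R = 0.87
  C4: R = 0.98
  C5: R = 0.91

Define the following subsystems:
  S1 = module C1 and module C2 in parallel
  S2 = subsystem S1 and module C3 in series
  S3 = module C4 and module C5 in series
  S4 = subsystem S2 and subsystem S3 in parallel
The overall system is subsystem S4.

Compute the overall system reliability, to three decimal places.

0.981

Parallel (C1 and C2): 1 − (1 − 0.73000)(1 − 0.80000) = 0.94600
Series ([0.94600] and C3): 0.94600 × 0.87000 = 0.82302
Series (C4 and C5): 0.98000 × 0.91000 = 0.89180
Parallel ([0.82302] and [0.89180]): 1 − (1 − 0.82302)(1 − 0.89180) = 0.981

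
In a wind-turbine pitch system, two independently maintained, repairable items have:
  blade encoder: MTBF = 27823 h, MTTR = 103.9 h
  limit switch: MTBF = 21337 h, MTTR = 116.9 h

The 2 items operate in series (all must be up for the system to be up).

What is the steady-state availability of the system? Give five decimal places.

A(blade encoder) = MTBF/(MTBF+MTTR) = 27823/(27823+103.9) = 0.996280
A(limit switch) = MTBF/(MTBF+MTTR) = 21337/(21337+116.9) = 0.994551
Series availability: 0.996280 × 0.994551 = 0.99085

0.99085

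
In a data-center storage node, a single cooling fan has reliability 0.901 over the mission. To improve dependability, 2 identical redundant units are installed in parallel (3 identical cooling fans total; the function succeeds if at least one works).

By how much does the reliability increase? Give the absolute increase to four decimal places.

0.0980

R_before = 0.901
R_after = 1 − (1 − 0.901)^3 = 0.9990
ΔR = 0.9990 − 0.901 = 0.0980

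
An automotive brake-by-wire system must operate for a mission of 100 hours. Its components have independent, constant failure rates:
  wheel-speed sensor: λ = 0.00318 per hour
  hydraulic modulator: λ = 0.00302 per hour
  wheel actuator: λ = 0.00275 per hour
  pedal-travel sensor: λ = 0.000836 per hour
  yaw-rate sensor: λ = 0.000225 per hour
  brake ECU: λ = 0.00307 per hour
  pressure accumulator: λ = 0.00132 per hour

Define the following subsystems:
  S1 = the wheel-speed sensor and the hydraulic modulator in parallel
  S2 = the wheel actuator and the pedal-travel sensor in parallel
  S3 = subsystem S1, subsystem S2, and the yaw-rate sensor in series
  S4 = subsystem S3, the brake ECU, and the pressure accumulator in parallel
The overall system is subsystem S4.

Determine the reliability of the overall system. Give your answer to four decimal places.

0.9964

R(wheel-speed sensor) = exp(−0.00318 × 100) = 0.727603
R(hydraulic modulator) = exp(−0.00302 × 100) = 0.739338
R(wheel actuator) = exp(−0.00275 × 100) = 0.759572
R(pedal-travel sensor) = exp(−0.000836 × 100) = 0.919799
R(yaw-rate sensor) = exp(−0.000225 × 100) = 0.977751
R(brake ECU) = exp(−0.00307 × 100) = 0.735651
R(pressure accumulator) = exp(−0.00132 × 100) = 0.876341
Parallel (wheel-speed sensor and hydraulic modulator): 1 − (1 − 0.727603)(1 − 0.739338) = 0.928996
Parallel (wheel actuator and pedal-travel sensor): 1 − (1 − 0.759572)(1 − 0.919799) = 0.980717
Series ([0.928996], [0.980717], and yaw-rate sensor): 0.928996 × 0.980717 × 0.977751 = 0.890812
Parallel ([0.890812], brake ECU, and pressure accumulator): 1 − (1 − 0.890812)(1 − 0.735651)(1 − 0.876341) = 0.9964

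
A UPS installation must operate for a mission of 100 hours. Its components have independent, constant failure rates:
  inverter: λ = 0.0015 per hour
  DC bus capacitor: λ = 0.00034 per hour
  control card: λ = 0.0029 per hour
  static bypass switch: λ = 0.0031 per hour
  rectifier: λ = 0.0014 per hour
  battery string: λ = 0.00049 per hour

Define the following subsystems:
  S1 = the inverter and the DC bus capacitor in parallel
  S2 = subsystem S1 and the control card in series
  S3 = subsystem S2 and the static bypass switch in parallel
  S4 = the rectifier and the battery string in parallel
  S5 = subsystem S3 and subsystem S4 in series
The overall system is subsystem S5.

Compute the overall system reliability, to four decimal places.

0.9261

R(inverter) = exp(−0.0015 × 100) = 0.860708
R(DC bus capacitor) = exp(−0.00034 × 100) = 0.966572
R(control card) = exp(−0.0029 × 100) = 0.748264
R(static bypass switch) = exp(−0.0031 × 100) = 0.733447
R(rectifier) = exp(−0.0014 × 100) = 0.869358
R(battery string) = exp(−0.00049 × 100) = 0.952181
Parallel (inverter and DC bus capacitor): 1 − (1 − 0.860708)(1 − 0.966572) = 0.995344
Series ([0.995344] and control card): 0.995344 × 0.748264 = 0.744780
Parallel ([0.744780] and static bypass switch): 1 − (1 − 0.744780)(1 − 0.733447) = 0.931970
Parallel (rectifier and battery string): 1 − (1 − 0.869358)(1 − 0.952181) = 0.993753
Series ([0.931970] and [0.993753]): 0.931970 × 0.993753 = 0.9261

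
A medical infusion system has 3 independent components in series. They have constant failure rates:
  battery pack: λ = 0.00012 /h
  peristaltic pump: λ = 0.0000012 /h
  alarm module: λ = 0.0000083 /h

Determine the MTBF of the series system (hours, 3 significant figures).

Series of exponential components: λ_sys = Σ λ_i
λ_sys = 0.00012 + 0.0000012 + 0.0000083 = 1.2950e-04 /h
MTBF = 1 / λ_sys = 7720 h

7720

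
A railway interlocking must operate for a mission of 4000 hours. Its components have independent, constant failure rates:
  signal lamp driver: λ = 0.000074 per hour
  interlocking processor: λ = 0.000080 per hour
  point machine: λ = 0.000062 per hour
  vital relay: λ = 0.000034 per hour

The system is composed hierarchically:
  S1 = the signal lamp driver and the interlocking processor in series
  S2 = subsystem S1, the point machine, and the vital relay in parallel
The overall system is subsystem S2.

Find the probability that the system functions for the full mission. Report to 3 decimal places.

R(signal lamp driver) = exp(−0.000074 × 4000) = 0.74379
R(interlocking processor) = exp(−0.000080 × 4000) = 0.72615
R(point machine) = exp(−0.000062 × 4000) = 0.78036
R(vital relay) = exp(−0.000034 × 4000) = 0.87284
Series (signal lamp driver and interlocking processor): 0.74379 × 0.72615 = 0.54010
Parallel ([0.54010], point machine, and vital relay): 1 − (1 − 0.54010)(1 − 0.78036)(1 − 0.87284) = 0.987

0.987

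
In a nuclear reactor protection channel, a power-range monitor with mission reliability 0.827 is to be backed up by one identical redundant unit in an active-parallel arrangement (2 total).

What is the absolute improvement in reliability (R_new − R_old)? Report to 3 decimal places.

0.143

R_before = 0.827
R_after = 1 − (1 − 0.827)^2 = 0.970
ΔR = 0.970 − 0.827 = 0.143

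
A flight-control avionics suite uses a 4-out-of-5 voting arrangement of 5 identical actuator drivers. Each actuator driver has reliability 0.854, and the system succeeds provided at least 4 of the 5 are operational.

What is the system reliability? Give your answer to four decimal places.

0.8425

R = Σ_{i=4}^{5} C(5,i) p^i (1−p)^{5−i} with p = 0.854
C(5,4)·0.854^4·0.146^1 = 0.388288
C(5,5)·0.854^5·0.146^0 = 0.454244
Sum = 0.8425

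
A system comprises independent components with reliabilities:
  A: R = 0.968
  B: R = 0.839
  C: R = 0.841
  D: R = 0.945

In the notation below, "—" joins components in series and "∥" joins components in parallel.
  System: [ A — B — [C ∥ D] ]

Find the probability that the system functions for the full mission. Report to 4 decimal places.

Parallel (C and D): 1 − (1 − 0.841000)(1 − 0.945000) = 0.991255
Series (A, B, and [0.991255]): 0.968000 × 0.839000 × 0.991255 = 0.8050

0.8050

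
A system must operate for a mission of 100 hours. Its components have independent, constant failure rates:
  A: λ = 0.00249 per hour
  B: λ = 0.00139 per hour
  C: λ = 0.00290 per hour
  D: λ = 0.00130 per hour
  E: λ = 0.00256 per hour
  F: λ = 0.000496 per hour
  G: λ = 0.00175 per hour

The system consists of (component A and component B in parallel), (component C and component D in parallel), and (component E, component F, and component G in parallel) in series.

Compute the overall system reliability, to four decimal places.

R(A) = exp(−0.00249 × 100) = 0.779580
R(B) = exp(−0.00139 × 100) = 0.870228
R(C) = exp(−0.00290 × 100) = 0.748264
R(D) = exp(−0.00130 × 100) = 0.878095
R(E) = exp(−0.00256 × 100) = 0.774142
R(F) = exp(−0.000496 × 100) = 0.951610
R(G) = exp(−0.00175 × 100) = 0.839457
Parallel (A and B): 1 − (1 − 0.779580)(1 − 0.870228) = 0.971396
Parallel (C and D): 1 − (1 − 0.748264)(1 − 0.878095) = 0.969312
Parallel (E, F, and G): 1 − (1 − 0.774142)(1 − 0.951610)(1 − 0.839457) = 0.998245
Series ([0.971396], [0.969312], and [0.998245]): 0.971396 × 0.969312 × 0.998245 = 0.9399

0.9399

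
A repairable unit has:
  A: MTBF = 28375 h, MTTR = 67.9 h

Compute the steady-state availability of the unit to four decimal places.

0.9976

A(A) = MTBF/(MTBF+MTTR) = 28375/(28375+67.9) = 0.9976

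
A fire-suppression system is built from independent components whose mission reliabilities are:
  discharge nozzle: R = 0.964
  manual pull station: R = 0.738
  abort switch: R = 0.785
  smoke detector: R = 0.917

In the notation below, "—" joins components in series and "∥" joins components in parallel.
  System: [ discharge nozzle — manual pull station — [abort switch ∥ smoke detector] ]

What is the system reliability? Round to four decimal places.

0.6987

Parallel (abort switch and smoke detector): 1 − (1 − 0.785000)(1 − 0.917000) = 0.982155
Series (discharge nozzle, manual pull station, and [0.982155]): 0.964000 × 0.738000 × 0.982155 = 0.6987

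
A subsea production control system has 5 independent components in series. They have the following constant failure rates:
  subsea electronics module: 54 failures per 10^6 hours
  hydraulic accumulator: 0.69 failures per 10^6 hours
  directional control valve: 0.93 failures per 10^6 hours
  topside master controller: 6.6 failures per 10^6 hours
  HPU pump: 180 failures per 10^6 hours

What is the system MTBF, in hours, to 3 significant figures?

4130

Series of exponential components: λ_sys = Σ λ_i
λ_sys = 0.000054 + 0.00000069 + 0.00000093 + 0.0000066 + 0.00018 = 2.4222e-04 /h
MTBF = 1 / λ_sys = 4130 h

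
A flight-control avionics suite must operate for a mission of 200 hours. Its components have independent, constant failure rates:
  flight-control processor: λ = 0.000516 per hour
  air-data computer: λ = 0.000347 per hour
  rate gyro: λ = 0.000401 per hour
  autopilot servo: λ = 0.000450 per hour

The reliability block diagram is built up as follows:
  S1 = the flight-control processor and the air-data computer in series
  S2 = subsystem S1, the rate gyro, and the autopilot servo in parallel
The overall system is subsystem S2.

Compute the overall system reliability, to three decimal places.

R(flight-control processor) = exp(−0.000516 × 200) = 0.90195
R(air-data computer) = exp(−0.000347 × 200) = 0.93295
R(rate gyro) = exp(−0.000401 × 200) = 0.92293
R(autopilot servo) = exp(−0.000450 × 200) = 0.91393
Series (flight-control processor and air-data computer): 0.90195 × 0.93295 = 0.84147
Parallel ([0.84147], rate gyro, and autopilot servo): 1 − (1 − 0.84147)(1 − 0.92293)(1 − 0.91393) = 0.999

0.999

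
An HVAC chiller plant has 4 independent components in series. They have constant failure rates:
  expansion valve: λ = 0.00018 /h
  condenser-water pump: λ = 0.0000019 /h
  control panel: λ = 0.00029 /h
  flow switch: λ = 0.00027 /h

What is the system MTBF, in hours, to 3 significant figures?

Series of exponential components: λ_sys = Σ λ_i
λ_sys = 0.00018 + 0.0000019 + 0.00029 + 0.00027 = 7.4190e-04 /h
MTBF = 1 / λ_sys = 1350 h

1350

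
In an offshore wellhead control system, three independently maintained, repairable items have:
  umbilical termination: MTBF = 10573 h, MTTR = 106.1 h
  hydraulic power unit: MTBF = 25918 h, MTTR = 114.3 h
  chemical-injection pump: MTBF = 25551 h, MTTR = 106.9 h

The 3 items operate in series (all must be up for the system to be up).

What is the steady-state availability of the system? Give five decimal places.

0.98161

A(umbilical termination) = MTBF/(MTBF+MTTR) = 10573/(10573+106.1) = 0.990065
A(hydraulic power unit) = MTBF/(MTBF+MTTR) = 25918/(25918+114.3) = 0.995609
A(chemical-injection pump) = MTBF/(MTBF+MTTR) = 25551/(25551+106.9) = 0.995834
Series availability: 0.990065 × 0.995609 × 0.995834 = 0.98161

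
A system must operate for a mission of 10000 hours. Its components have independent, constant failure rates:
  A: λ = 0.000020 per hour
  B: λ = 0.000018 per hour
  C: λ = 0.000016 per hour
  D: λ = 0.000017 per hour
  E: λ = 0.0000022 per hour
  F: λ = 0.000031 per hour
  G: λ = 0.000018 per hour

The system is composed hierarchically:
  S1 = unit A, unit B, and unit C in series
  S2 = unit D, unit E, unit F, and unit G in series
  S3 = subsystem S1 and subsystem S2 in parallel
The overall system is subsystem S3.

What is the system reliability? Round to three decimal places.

0.794

R(A) = exp(−0.000020 × 10000) = 0.81873
R(B) = exp(−0.000018 × 10000) = 0.83527
R(C) = exp(−0.000016 × 10000) = 0.85214
R(D) = exp(−0.000017 × 10000) = 0.84366
R(E) = exp(−0.0000022 × 10000) = 0.97824
R(F) = exp(−0.000031 × 10000) = 0.73345
R(G) = exp(−0.000018 × 10000) = 0.83527
Series (A, B, and C): 0.81873 × 0.83527 × 0.85214 = 0.58274
Series (D, E, F, and G): 0.84366 × 0.97824 × 0.73345 × 0.83527 = 0.50560
Parallel ([0.58274] and [0.50560]): 1 − (1 − 0.58274)(1 − 0.50560) = 0.794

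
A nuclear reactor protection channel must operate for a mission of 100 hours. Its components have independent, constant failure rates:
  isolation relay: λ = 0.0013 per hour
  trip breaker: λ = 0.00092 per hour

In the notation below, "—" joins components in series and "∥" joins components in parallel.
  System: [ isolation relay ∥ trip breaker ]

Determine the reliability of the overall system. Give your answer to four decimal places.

R(isolation relay) = exp(−0.0013 × 100) = 0.878095
R(trip breaker) = exp(−0.00092 × 100) = 0.912105
Parallel (isolation relay and trip breaker): 1 − (1 − 0.878095)(1 − 0.912105) = 0.9893

0.9893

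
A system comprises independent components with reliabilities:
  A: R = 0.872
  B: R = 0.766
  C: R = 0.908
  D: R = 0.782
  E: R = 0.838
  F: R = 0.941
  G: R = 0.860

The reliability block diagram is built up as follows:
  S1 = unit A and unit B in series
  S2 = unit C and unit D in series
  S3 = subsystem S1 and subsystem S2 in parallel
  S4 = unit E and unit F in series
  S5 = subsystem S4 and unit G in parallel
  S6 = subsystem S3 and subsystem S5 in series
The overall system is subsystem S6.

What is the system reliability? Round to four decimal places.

Series (A and B): 0.872000 × 0.766000 = 0.667952
Series (C and D): 0.908000 × 0.782000 = 0.710056
Parallel ([0.667952] and [0.710056]): 1 − (1 − 0.667952)(1 − 0.710056) = 0.903725
Series (E and F): 0.838000 × 0.941000 = 0.788558
Parallel ([0.788558] and G): 1 − (1 − 0.788558)(1 − 0.860000) = 0.970398
Series ([0.903725] and [0.970398]): 0.903725 × 0.970398 = 0.8770

0.8770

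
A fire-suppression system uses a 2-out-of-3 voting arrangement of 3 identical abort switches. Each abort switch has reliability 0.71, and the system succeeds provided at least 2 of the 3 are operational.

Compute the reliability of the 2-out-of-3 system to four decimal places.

0.7965

R = Σ_{i=2}^{3} C(3,i) p^i (1−p)^{3−i} with p = 0.71
C(3,2)·0.71^2·0.29^1 = 0.438567
C(3,3)·0.71^3·0.29^0 = 0.357911
Sum = 0.7965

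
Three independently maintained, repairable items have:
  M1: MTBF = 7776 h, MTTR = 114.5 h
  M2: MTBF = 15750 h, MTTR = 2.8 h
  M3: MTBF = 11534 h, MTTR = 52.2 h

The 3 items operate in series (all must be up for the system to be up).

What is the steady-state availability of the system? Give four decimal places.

0.9809

A(M1) = MTBF/(MTBF+MTTR) = 7776/(7776+114.5) = 0.985489
A(M2) = MTBF/(MTBF+MTTR) = 15750/(15750+2.8) = 0.999822
A(M3) = MTBF/(MTBF+MTTR) = 11534/(11534+52.2) = 0.995495
Series availability: 0.985489 × 0.999822 × 0.995495 = 0.9809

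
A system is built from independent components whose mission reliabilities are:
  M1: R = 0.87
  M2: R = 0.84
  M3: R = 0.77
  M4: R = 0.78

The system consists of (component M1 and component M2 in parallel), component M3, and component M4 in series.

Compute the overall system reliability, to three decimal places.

Parallel (M1 and M2): 1 − (1 − 0.87000)(1 − 0.84000) = 0.97920
Series ([0.97920], M3, and M4): 0.97920 × 0.77000 × 0.78000 = 0.588

0.588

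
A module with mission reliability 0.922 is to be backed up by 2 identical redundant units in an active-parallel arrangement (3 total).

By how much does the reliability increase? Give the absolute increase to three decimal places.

R_before = 0.922
R_after = 1 − (1 − 0.922)^3 = 1.000
ΔR = 1.000 − 0.922 = 0.078

0.078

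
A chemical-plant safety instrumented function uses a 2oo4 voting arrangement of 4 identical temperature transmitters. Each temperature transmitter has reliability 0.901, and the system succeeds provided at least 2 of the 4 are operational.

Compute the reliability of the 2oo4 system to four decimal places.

0.9964

R = Σ_{i=2}^{4} C(4,i) p^i (1−p)^{4−i} with p = 0.901
C(4,2)·0.901^2·0.099^2 = 0.047739
C(4,3)·0.901^3·0.099^1 = 0.289647
C(4,4)·0.901^4·0.099^0 = 0.659021
Sum = 0.9964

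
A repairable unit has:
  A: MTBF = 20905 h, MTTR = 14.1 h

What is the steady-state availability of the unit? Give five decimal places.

0.99933

A(A) = MTBF/(MTBF+MTTR) = 20905/(20905+14.1) = 0.99933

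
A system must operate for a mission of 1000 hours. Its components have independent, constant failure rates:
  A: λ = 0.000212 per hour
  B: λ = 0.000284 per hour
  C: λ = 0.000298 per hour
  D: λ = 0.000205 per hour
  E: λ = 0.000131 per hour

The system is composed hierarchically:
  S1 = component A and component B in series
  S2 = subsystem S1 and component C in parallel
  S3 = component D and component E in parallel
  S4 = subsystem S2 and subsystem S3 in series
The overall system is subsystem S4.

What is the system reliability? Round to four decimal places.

0.8788

R(A) = exp(−0.000212 × 1000) = 0.808965
R(B) = exp(−0.000284 × 1000) = 0.752767
R(C) = exp(−0.000298 × 1000) = 0.742301
R(D) = exp(−0.000205 × 1000) = 0.814647
R(E) = exp(−0.000131 × 1000) = 0.877218
Series (A and B): 0.808965 × 0.752767 = 0.608962
Parallel ([0.608962] and C): 1 − (1 − 0.608962)(1 − 0.742301) = 0.899230
Parallel (D and E): 1 − (1 − 0.814647)(1 − 0.877218) = 0.977242
Series ([0.899230] and [0.977242]): 0.899230 × 0.977242 = 0.8788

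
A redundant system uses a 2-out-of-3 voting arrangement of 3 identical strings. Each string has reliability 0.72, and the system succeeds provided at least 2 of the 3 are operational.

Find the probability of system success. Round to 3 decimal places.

R = Σ_{i=2}^{3} C(3,i) p^i (1−p)^{3−i} with p = 0.72
C(3,2)·0.72^2·0.28^1 = 0.43546
C(3,3)·0.72^3·0.28^0 = 0.37325
Sum = 0.809

0.809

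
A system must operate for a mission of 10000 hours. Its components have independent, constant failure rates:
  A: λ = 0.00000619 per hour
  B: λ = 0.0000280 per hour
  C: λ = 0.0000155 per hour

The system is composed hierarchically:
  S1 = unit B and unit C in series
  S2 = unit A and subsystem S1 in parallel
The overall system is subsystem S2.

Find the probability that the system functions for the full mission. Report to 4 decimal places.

R(A) = exp(−0.00000619 × 10000) = 0.939977
R(B) = exp(−0.0000280 × 10000) = 0.755784
R(C) = exp(−0.0000155 × 10000) = 0.856415
Series (B and C): 0.755784 × 0.856415 = 0.647265
Parallel (A and [0.647265]): 1 − (1 − 0.939977)(1 − 0.647265) = 0.9788

0.9788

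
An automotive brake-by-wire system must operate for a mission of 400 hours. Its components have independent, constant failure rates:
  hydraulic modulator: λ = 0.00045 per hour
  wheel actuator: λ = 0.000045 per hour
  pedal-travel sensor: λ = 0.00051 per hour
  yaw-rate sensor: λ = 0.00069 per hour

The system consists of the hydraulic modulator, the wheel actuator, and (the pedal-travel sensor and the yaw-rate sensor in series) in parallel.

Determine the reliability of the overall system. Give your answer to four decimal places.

0.9989

R(hydraulic modulator) = exp(−0.00045 × 400) = 0.835270
R(wheel actuator) = exp(−0.000045 × 400) = 0.982161
R(pedal-travel sensor) = exp(−0.00051 × 400) = 0.815462
R(yaw-rate sensor) = exp(−0.00069 × 400) = 0.758813
Series (pedal-travel sensor and yaw-rate sensor): 0.815462 × 0.758813 = 0.618783
Parallel (hydraulic modulator, wheel actuator, and [0.618783]): 1 − (1 − 0.835270)(1 − 0.982161)(1 − 0.618783) = 0.9989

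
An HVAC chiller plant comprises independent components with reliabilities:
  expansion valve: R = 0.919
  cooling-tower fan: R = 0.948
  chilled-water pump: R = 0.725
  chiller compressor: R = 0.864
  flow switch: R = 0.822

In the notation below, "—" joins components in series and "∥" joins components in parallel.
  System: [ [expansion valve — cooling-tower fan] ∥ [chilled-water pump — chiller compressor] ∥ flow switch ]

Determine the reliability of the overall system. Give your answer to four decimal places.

0.9914

Series (expansion valve and cooling-tower fan): 0.919000 × 0.948000 = 0.871212
Series (chilled-water pump and chiller compressor): 0.725000 × 0.864000 = 0.626400
Parallel ([0.871212], [0.626400], and flow switch): 1 − (1 − 0.871212)(1 − 0.626400)(1 − 0.822000) = 0.9914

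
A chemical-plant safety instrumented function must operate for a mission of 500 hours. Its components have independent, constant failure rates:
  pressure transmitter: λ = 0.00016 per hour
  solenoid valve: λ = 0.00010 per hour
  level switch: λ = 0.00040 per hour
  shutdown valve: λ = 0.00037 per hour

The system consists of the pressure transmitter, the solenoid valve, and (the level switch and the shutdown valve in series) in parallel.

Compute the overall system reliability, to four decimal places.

0.9988

R(pressure transmitter) = exp(−0.00016 × 500) = 0.923116
R(solenoid valve) = exp(−0.00010 × 500) = 0.951229
R(level switch) = exp(−0.00040 × 500) = 0.818731
R(shutdown valve) = exp(−0.00037 × 500) = 0.831104
Series (level switch and shutdown valve): 0.818731 × 0.831104 = 0.680451
Parallel (pressure transmitter, solenoid valve, and [0.680451]): 1 − (1 − 0.923116)(1 − 0.951229)(1 − 0.680451) = 0.9988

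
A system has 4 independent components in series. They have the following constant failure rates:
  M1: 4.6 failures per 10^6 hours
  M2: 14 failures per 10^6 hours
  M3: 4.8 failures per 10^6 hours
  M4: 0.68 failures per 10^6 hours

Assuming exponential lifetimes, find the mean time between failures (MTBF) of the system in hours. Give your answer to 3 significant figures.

Series of exponential components: λ_sys = Σ λ_i
λ_sys = 0.0000046 + 0.000014 + 0.0000048 + 0.00000068 = 2.4080e-05 /h
MTBF = 1 / λ_sys = 41500 h

41500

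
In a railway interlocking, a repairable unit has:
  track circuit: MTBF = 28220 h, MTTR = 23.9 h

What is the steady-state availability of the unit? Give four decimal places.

A(track circuit) = MTBF/(MTBF+MTTR) = 28220/(28220+23.9) = 0.9992

0.9992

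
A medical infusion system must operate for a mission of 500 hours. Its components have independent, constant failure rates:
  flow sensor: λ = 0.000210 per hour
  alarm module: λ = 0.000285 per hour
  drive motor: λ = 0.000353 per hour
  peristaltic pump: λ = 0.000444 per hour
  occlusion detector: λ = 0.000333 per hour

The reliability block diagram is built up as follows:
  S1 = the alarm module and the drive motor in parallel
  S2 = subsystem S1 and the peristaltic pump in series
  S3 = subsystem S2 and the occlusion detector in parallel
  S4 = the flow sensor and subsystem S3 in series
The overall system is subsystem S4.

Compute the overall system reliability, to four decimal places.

R(flow sensor) = exp(−0.000210 × 500) = 0.900325
R(alarm module) = exp(−0.000285 × 500) = 0.867188
R(drive motor) = exp(−0.000353 × 500) = 0.838199
R(peristaltic pump) = exp(−0.000444 × 500) = 0.800915
R(occlusion detector) = exp(−0.000333 × 500) = 0.846623
Parallel (alarm module and drive motor): 1 − (1 − 0.867188)(1 − 0.838199) = 0.978511
Series ([0.978511] and peristaltic pump): 0.978511 × 0.800915 = 0.783704
Parallel ([0.783704] and occlusion detector): 1 − (1 − 0.783704)(1 − 0.846623) = 0.966825
Series (flow sensor and [0.966825]): 0.900325 × 0.966825 = 0.8705

0.8705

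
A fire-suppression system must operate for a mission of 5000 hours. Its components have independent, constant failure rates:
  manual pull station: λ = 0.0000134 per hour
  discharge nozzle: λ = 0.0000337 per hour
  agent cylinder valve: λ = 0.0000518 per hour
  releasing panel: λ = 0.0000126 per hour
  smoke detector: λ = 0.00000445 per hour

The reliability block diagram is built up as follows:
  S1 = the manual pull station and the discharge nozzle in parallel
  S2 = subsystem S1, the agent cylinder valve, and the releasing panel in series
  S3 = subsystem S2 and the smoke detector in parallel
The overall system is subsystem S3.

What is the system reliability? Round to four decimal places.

R(manual pull station) = exp(−0.0000134 × 5000) = 0.935195
R(discharge nozzle) = exp(−0.0000337 × 5000) = 0.844931
R(agent cylinder valve) = exp(−0.0000518 × 5000) = 0.771823
R(releasing panel) = exp(−0.0000126 × 5000) = 0.938943
R(smoke detector) = exp(−0.00000445 × 5000) = 0.977996
Parallel (manual pull station and discharge nozzle): 1 − (1 − 0.935195)(1 − 0.844931) = 0.989951
Series ([0.989951], agent cylinder valve, and releasing panel): 0.989951 × 0.771823 × 0.938943 = 0.717415
Parallel ([0.717415] and smoke detector): 1 − (1 − 0.717415)(1 − 0.977996) = 0.9938

0.9938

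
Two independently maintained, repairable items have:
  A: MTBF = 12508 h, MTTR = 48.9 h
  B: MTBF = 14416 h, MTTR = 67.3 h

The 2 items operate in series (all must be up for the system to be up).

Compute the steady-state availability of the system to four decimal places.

A(A) = MTBF/(MTBF+MTTR) = 12508/(12508+48.9) = 0.996106
A(B) = MTBF/(MTBF+MTTR) = 14416/(14416+67.3) = 0.995353
Series availability: 0.996106 × 0.995353 = 0.9915

0.9915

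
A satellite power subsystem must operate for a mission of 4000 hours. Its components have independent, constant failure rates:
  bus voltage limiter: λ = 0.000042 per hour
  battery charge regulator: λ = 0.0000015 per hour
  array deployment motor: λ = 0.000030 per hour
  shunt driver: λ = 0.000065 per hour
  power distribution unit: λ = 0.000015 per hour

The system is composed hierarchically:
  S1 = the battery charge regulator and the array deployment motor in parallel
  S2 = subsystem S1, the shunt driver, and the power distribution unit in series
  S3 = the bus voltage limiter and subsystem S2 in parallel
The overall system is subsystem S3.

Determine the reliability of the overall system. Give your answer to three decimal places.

R(bus voltage limiter) = exp(−0.000042 × 4000) = 0.84535
R(battery charge regulator) = exp(−0.0000015 × 4000) = 0.99402
R(array deployment motor) = exp(−0.000030 × 4000) = 0.88692
R(shunt driver) = exp(−0.000065 × 4000) = 0.77105
R(power distribution unit) = exp(−0.000015 × 4000) = 0.94176
Parallel (battery charge regulator and array deployment motor): 1 − (1 − 0.99402)(1 − 0.88692) = 0.99932
Series ([0.99932], shunt driver, and power distribution unit): 0.99932 × 0.77105 × 0.94176 = 0.72565
Parallel (bus voltage limiter and [0.72565]): 1 − (1 − 0.84535)(1 − 0.72565) = 0.958

0.958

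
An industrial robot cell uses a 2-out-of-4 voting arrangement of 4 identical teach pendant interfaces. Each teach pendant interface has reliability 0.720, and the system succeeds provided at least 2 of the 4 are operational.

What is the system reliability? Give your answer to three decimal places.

R = Σ_{i=2}^{4} C(4,i) p^i (1−p)^{4−i} with p = 0.720
C(4,2)·0.720^2·0.280^2 = 0.24386
C(4,3)·0.720^3·0.280^1 = 0.41804
C(4,4)·0.720^4·0.280^0 = 0.26874
Sum = 0.931

0.931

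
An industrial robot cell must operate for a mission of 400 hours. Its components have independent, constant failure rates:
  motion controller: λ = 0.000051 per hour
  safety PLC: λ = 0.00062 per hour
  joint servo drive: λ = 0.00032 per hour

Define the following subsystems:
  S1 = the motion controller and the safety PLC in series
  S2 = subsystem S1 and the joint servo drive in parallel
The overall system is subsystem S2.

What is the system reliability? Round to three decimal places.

R(motion controller) = exp(−0.000051 × 400) = 0.97981
R(safety PLC) = exp(−0.00062 × 400) = 0.78036
R(joint servo drive) = exp(−0.00032 × 400) = 0.87985
Series (motion controller and safety PLC): 0.97981 × 0.78036 = 0.76460
Parallel ([0.76460] and joint servo drive): 1 − (1 − 0.76460)(1 − 0.87985) = 0.972

0.972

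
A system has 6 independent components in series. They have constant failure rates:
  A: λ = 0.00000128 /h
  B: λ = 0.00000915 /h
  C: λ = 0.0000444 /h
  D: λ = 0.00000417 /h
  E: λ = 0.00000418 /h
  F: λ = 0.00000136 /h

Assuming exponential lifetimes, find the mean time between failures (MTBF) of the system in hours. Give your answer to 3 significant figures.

15500

Series of exponential components: λ_sys = Σ λ_i
λ_sys = 0.00000128 + 0.00000915 + 0.0000444 + 0.00000417 + 0.00000418 + 0.00000136 = 6.4540e-05 /h
MTBF = 1 / λ_sys = 15500 h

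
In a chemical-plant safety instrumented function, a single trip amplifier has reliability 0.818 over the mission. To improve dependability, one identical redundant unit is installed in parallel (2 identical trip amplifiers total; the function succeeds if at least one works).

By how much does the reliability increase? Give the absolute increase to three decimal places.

R_before = 0.818
R_after = 1 − (1 − 0.818)^2 = 0.967
ΔR = 0.967 − 0.818 = 0.149

0.149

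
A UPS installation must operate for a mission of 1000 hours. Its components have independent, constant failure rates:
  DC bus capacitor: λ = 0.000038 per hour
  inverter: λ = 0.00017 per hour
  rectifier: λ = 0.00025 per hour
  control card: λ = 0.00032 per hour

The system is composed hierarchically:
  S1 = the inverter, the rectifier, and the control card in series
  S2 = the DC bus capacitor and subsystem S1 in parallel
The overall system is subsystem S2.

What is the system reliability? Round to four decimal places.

R(DC bus capacitor) = exp(−0.000038 × 1000) = 0.962713
R(inverter) = exp(−0.00017 × 1000) = 0.843665
R(rectifier) = exp(−0.00025 × 1000) = 0.778801
R(control card) = exp(−0.00032 × 1000) = 0.726149
Series (inverter, rectifier, and control card): 0.843665 × 0.778801 × 0.726149 = 0.477114
Parallel (DC bus capacitor and [0.477114]): 1 − (1 − 0.962713)(1 − 0.477114) = 0.9805

0.9805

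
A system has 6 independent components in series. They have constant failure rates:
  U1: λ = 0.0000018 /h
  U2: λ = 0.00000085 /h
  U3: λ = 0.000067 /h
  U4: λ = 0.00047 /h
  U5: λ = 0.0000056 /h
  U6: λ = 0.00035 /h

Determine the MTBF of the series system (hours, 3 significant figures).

1120

Series of exponential components: λ_sys = Σ λ_i
λ_sys = 0.0000018 + 0.00000085 + 0.000067 + 0.00047 + 0.0000056 + 0.00035 = 8.9525e-04 /h
MTBF = 1 / λ_sys = 1120 h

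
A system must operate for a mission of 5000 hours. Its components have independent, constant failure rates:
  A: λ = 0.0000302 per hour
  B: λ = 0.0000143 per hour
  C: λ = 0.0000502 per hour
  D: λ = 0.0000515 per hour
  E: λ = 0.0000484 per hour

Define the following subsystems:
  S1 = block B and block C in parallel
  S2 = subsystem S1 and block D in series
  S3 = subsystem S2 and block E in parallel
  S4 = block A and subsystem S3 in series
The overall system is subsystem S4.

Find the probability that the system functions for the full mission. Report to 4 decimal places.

0.8157

R(A) = exp(−0.0000302 × 5000) = 0.859848
R(B) = exp(−0.0000143 × 5000) = 0.930996
R(C) = exp(−0.0000502 × 5000) = 0.778022
R(D) = exp(−0.0000515 × 5000) = 0.772982
R(E) = exp(−0.0000484 × 5000) = 0.785056
Parallel (B and C): 1 − (1 − 0.930996)(1 − 0.778022) = 0.984683
Series ([0.984683] and D): 0.984683 × 0.772982 = 0.761142
Parallel ([0.761142] and E): 1 − (1 − 0.761142)(1 − 0.785056) = 0.948659
Series (A and [0.948659]): 0.859848 × 0.948659 = 0.8157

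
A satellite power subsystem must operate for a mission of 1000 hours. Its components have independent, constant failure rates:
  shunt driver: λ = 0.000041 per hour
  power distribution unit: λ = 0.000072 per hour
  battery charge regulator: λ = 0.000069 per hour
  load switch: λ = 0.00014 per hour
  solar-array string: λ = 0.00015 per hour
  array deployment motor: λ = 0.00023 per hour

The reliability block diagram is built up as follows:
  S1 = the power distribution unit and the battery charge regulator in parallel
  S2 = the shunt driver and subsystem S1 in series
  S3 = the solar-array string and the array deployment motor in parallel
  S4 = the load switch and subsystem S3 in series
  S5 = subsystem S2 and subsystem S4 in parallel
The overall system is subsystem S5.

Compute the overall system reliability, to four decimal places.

R(shunt driver) = exp(−0.000041 × 1000) = 0.959829
R(power distribution unit) = exp(−0.000072 × 1000) = 0.930531
R(battery charge regulator) = exp(−0.000069 × 1000) = 0.933327
R(load switch) = exp(−0.00014 × 1000) = 0.869358
R(solar-array string) = exp(−0.00015 × 1000) = 0.860708
R(array deployment motor) = exp(−0.00023 × 1000) = 0.794534
Parallel (power distribution unit and battery charge regulator): 1 − (1 − 0.930531)(1 − 0.933327) = 0.995368
Series (shunt driver and [0.995368]): 0.959829 × 0.995368 = 0.955383
Parallel (solar-array string and array deployment motor): 1 − (1 − 0.860708)(1 − 0.794534) = 0.971380
Series (load switch and [0.971380]): 0.869358 × 0.971380 = 0.844477
Parallel ([0.955383] and [0.844477]): 1 − (1 − 0.955383)(1 − 0.844477) = 0.9931

0.9931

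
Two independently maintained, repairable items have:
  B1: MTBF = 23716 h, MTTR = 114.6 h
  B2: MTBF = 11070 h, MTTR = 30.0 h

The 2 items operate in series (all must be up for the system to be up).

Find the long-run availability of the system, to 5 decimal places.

A(B1) = MTBF/(MTBF+MTTR) = 23716/(23716+114.6) = 0.995191
A(B2) = MTBF/(MTBF+MTTR) = 11070/(11070+30.0) = 0.997297
Series availability: 0.995191 × 0.997297 = 0.99250

0.99250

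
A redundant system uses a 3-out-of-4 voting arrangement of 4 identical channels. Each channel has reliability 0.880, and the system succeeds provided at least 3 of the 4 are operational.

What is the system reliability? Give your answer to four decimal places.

R = Σ_{i=3}^{4} C(4,i) p^i (1−p)^{4−i} with p = 0.880
C(4,3)·0.880^3·0.120^1 = 0.327107
C(4,4)·0.880^4·0.120^0 = 0.599695
Sum = 0.9268

0.9268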